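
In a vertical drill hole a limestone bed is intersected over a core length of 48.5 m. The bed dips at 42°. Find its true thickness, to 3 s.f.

36.0 m

True thickness t = h · cos(dip) = 48.5 × cos 42°
t = 48.5 × 0.7431 = 36.043 m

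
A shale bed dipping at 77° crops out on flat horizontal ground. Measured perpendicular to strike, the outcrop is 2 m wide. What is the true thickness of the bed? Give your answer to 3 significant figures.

1.95 m

True thickness t = w · sin(dip) = 2 × sin 77°
t = 2 × 0.9744 = 1.949 m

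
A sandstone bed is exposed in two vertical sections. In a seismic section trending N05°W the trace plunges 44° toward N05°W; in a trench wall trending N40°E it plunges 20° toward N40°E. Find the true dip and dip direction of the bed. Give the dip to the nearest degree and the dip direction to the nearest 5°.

true dip 47°, dip direction 330°

The two traces are lines in the plane: v₁ = (sin 355°·cos 44°, cos 355°·cos 44°, −sin 44°), v₂ = (sin 40°·cos 20°, cos 40°·cos 20°, −sin 20°).
Cross product v₁ × v₂ gives the pole to the plane: n ∝ (-0.255, 0.441, 0.478).
tan δ = √(n_x²+n_y²)/n_z = 0.509/0.478, so δ = 46.8°.
The horizontal component of n points toward azimuth atan2(n_x, n_y) = 330°, the dip direction.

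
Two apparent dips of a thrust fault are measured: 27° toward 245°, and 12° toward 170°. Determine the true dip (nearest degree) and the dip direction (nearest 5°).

Each apparent-dip line lies in the plane. As unit vectors (x east, y north, z up), v₁ plunges 27°→245° and v₂ plunges 12°→170°.
The plane normal is n = v₁ × v₂ ∝ (-0.359, -0.245, 0.842).
True dip = arccos(n_z / |n|) = arccos(0.8885) = 27.3°.
Dip direction = atan2(-0.359, -0.245) = 236° (azimuth of n's horizontal projection).

true dip 27°, dip direction 235°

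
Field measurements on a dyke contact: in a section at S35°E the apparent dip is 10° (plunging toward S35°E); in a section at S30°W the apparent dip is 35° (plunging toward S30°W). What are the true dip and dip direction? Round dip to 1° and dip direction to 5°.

true dip 35°, dip direction 220°

Each apparent-dip line lies in the plane. As unit vectors (x east, y north, z up), v₁ plunges 10°→S35°E and v₂ plunges 35°→S30°W.
Cross product v₁ × v₂ gives the pole to the plane: n ∝ (-0.340, -0.395, 0.731).
tan δ = √(n_x²+n_y²)/n_z = 0.521/0.731, so δ = 35.5°.
Dip direction = azimuth of (n_x, n_y) = atan2(-0.340, -0.395) = 221°.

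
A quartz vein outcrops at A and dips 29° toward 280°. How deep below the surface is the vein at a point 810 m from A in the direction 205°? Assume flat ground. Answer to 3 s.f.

116 m

The hole lies 75° from the dip direction, so the down-dip offset is 810 × cos 75° = 209.64 m.
Depth = down-dip offset × tan(dip) = 209.64 × tan 29° = 209.64 × 0.5543
Depth = 116.21 m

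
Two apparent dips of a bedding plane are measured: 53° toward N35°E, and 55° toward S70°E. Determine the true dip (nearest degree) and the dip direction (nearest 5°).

The two traces are lines in the plane: v₁ = (sin 35°·cos 53°, cos 35°·cos 53°, −sin 53°), v₂ = (sin 110°·cos 55°, cos 110°·cos 55°, −sin 55°).
n = v₁ × v₂ = (0.560, 0.148, 0.333) (taken with n_z > 0).
True dip = arccos(n_z / |n|) = arccos(0.4986) = 60.1°.
Dip direction = azimuth of (n_x, n_y) = atan2(0.560, 0.148) = 75°.

true dip 60°, dip direction 075°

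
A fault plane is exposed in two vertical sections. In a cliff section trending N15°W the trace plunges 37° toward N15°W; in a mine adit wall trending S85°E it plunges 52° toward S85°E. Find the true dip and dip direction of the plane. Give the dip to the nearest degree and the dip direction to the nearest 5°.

Represent each trace as a vector plunging at its apparent dip toward its trend (east-north-up frame): v₁ = (-0.207, 0.771, -0.602), v₂ = (0.613, -0.054, -0.788).
Cross product v₁ × v₂ gives the pole to the plane: n ∝ (0.640, 0.532, 0.462).
tan δ = √(n_x²+n_y²)/n_z = 0.832/0.462, so δ = 61.0°.
Dip direction = azimuth of (n_x, n_y) = atan2(0.640, 0.532) = 50°.

true dip 61°, dip direction 050°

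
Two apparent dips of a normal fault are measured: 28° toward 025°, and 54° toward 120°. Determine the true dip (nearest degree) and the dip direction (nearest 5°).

true dip 57°, dip direction 095°

The two traces are lines in the plane: v₁ = (sin 25°·cos 28°, cos 25°·cos 28°, −sin 28°), v₂ = (sin 120°·cos 54°, cos 120°·cos 54°, −sin 54°).
n = v₁ × v₂ = (0.785, -0.063, 0.517) (taken with n_z > 0).
Dip δ = arctan(|n_h|/n_z) = arctan(0.788/0.517) = 56.7°.
Dip direction = azimuth of (n_x, n_y) = atan2(0.785, -0.063) = 95°.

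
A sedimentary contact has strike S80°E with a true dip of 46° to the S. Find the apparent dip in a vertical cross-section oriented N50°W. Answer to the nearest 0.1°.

27.4°

The strike is S80°E and the section trends N50°W; the acute angle between them is β = 30°.
tan(apparent dip) = tan 46° · sin 30° = 0.5178
apparent dip = arctan 0.5178 = 27.37°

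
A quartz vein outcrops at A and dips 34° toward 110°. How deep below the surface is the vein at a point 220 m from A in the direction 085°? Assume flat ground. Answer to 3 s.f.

The hole lies 25° from the dip direction, so the down-dip offset is 220 × cos 25° = 199.39 m.
Depth = down-dip offset × tan(dip) = 199.39 × tan 34° = 199.39 × 0.6745
Depth = 134.49 m

134 m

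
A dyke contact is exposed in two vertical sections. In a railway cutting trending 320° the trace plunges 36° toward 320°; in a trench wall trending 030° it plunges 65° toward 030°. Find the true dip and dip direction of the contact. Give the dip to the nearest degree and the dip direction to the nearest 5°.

true dip 65°, dip direction 030°

Represent each trace as a vector plunging at its apparent dip toward its trend (east-north-up frame): v₁ = (-0.520, 0.620, -0.588), v₂ = (0.211, 0.366, -0.906).
The plane normal is n = v₁ × v₂ ∝ (0.347, 0.596, 0.321).
True dip = arccos(n_z / |n|) = arccos(0.4226) = 65.0°.
Dip direction = azimuth of (n_x, n_y) = atan2(0.347, 0.596) = 30°.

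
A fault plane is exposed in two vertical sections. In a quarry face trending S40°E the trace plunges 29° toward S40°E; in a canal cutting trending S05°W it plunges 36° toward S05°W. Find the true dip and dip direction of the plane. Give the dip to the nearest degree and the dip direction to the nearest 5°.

The two traces are lines in the plane: v₁ = (sin 140°·cos 29°, cos 140°·cos 29°, −sin 29°), v₂ = (sin 185°·cos 36°, cos 185°·cos 36°, −sin 36°).
Cross product v₁ × v₂ gives the pole to the plane: n ∝ (-0.003, -0.365, 0.500).
tan δ = √(n_x²+n_y²)/n_z = 0.365/0.500, so δ = 36.1°.
Dip direction = atan2(-0.003, -0.365) = 180° (azimuth of n's horizontal projection).

true dip 36°, dip direction 180°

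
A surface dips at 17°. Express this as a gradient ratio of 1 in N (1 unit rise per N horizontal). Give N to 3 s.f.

1 in 3.27

1 : N means tan θ = 1/N, so N = 1/tan 17° = 1/0.3057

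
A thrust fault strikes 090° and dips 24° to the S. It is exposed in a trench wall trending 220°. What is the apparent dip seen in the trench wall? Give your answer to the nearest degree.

Angle between strike (090°) and section (220°): β = 50°.
tan(apparent dip) = tan 24° · sin 50° = 0.3411
α = arctan(0.3411) = 18.83°

19°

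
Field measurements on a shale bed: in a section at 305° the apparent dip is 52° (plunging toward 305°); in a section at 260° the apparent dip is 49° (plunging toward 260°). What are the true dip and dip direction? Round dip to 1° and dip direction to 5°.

true dip 53°, dip direction 290°

The two traces are lines in the plane: v₁ = (sin 305°·cos 52°, cos 305°·cos 52°, −sin 52°), v₂ = (sin 260°·cos 49°, cos 260°·cos 49°, −sin 49°).
Cross product v₁ × v₂ gives the pole to the plane: n ∝ (-0.356, 0.129, 0.286).
True dip = arccos(n_z / |n|) = arccos(0.6021) = 53.0°.
The horizontal component of n points toward azimuth atan2(n_x, n_y) = 290°, the dip direction.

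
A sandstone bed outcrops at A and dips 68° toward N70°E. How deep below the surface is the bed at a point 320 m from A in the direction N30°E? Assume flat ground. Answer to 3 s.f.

The hole lies 40° from the dip direction, so the down-dip offset is 320 × cos 40° = 245.13 m.
Depth = down-dip offset × tan(dip) = 245.13 × tan 68° = 245.13 × 2.4751
Depth = 606.73 m

607 m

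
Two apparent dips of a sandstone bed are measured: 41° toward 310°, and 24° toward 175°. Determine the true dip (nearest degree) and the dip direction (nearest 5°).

The two traces are lines in the plane: v₁ = (sin 310°·cos 41°, cos 310°·cos 41°, −sin 41°), v₂ = (sin 175°·cos 24°, cos 175°·cos 24°, −sin 24°).
The plane normal is n = v₁ × v₂ ∝ (-0.794, -0.287, 0.488).
tan δ = √(n_x²+n_y²)/n_z = 0.845/0.488, so δ = 60.0°.
Dip direction = atan2(-0.794, -0.287) = 250° (azimuth of n's horizontal projection).

true dip 60°, dip direction 250°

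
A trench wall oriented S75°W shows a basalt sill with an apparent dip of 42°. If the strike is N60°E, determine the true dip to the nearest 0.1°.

β = acute angle between strike N60°E and section S75°W = 15°.
tan(true dip) = tan 42° / sin 15° = 3.4789
true dip = arctan 3.4789 = 73.96°

74.0°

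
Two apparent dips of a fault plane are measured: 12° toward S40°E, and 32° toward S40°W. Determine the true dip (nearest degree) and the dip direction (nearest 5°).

true dip 32°, dip direction 210°

Each apparent-dip line lies in the plane. As unit vectors (x east, y north, z up), v₁ plunges 12°→S40°E and v₂ plunges 32°→S40°W.
n = v₁ × v₂ = (-0.262, -0.447, 0.817) (taken with n_z > 0).
Dip δ = arctan(|n_h|/n_z) = arctan(0.518/0.817) = 32.4°.
The horizontal component of n points toward azimuth atan2(n_x, n_y) = 210°, the dip direction.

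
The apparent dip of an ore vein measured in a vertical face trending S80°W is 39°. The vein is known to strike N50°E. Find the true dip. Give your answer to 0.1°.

58.3°

The section is 30° from the strike.
tan(true dip) = tan 39° / sin 30° = 1.6196
δ = arctan(1.6196) = 58.31°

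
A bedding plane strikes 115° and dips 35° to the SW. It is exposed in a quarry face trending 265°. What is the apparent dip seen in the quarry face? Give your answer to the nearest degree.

The section lies 30° from the strike.
tan α = tan 35° × sin 30° = 0.7002 × 0.5000 = 0.3501
α = arctan(0.3501) = 19.30°

19°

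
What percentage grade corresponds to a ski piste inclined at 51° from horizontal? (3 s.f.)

grade % = 100 × tan 51° = 100 × 1.2349

123%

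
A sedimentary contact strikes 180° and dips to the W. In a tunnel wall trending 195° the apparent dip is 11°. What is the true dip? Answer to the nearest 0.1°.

The section is 15° from the strike.
tan δ = tan α / sin β = tan 11° / sin 15° = 0.1944 / 0.2588 = 0.7510
δ = arctan(0.7510) = 36.91°

36.9°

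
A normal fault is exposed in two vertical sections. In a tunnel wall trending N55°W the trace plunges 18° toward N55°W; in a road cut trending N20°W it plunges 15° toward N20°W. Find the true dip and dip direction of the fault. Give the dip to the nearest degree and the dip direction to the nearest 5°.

Represent each trace as a vector plunging at its apparent dip toward its trend (east-north-up frame): v₁ = (-0.779, 0.546, -0.309), v₂ = (-0.330, 0.908, -0.259).
Cross product v₁ × v₂ gives the pole to the plane: n ∝ (-0.139, 0.100, 0.527).
True dip = arccos(n_z / |n|) = arccos(0.9511) = 18.0°.
Dip direction = azimuth of (n_x, n_y) = atan2(-0.139, 0.100) = 306°.

true dip 18°, dip direction 305°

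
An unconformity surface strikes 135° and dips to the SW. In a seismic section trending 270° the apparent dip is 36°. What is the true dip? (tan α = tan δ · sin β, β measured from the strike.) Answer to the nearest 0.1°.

The section is 45° from the strike.
tan δ = tan α / sin β = tan 36° / sin 45° = 0.7265 / 0.7071 = 1.0275
true dip = arctan 1.0275 = 45.78°

45.8°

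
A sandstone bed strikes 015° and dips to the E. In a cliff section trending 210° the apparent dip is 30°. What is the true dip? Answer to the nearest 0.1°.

65.9°

β = acute angle between strike 015° and section 210° = 15°.
tan δ = tan α / sin β = tan 30° / sin 15° = 0.5774 / 0.2588 = 2.2307
δ = arctan(2.2307) = 65.85°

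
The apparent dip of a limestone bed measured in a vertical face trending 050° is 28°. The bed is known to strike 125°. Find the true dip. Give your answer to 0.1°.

β = acute angle between strike 125° and section 050° = 75°.
tan δ = tan α / sin β = tan 28° / sin 75° = 0.5317 / 0.9659 = 0.5505
true dip = arctan 0.5505 = 28.83°

28.8°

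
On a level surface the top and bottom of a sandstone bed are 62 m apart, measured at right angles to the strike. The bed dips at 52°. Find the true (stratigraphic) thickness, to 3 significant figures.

48.9 m

True thickness t = w · sin(dip) = 62 × sin 52°
t = 62 × 0.7880 = 48.857 m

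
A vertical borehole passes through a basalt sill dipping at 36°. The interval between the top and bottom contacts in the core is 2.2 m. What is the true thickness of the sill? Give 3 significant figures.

1.78 m

True thickness t = h · cos(dip) = 2.2 × cos 36°
t = 2.2 × 0.8090 = 1.780 m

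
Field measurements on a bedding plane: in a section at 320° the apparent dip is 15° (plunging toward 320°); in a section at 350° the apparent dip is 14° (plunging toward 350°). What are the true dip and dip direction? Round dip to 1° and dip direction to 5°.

Each apparent-dip line lies in the plane. As unit vectors (x east, y north, z up), v₁ plunges 15°→320° and v₂ plunges 14°→350°.
n = v₁ × v₂ = (-0.068, 0.107, 0.469) (taken with n_z > 0).
tan δ = √(n_x²+n_y²)/n_z = 0.127/0.469, so δ = 15.1°.
Dip direction = azimuth of (n_x, n_y) = atan2(-0.068, 0.107) = 327°.

true dip 15°, dip direction 325°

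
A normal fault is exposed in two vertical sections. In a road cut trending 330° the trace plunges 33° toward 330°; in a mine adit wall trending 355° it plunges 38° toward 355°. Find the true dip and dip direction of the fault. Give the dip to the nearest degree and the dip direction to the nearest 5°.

The two traces are lines in the plane: v₁ = (sin 330°·cos 33°, cos 330°·cos 33°, −sin 33°), v₂ = (sin 355°·cos 38°, cos 355°·cos 38°, −sin 38°).
Cross product v₁ × v₂ gives the pole to the plane: n ∝ (0.020, 0.221, 0.279).
tan δ = √(n_x²+n_y²)/n_z = 0.222/0.279, so δ = 38.4°.
The horizontal component of n points toward azimuth atan2(n_x, n_y) = 5°, the dip direction.

true dip 38°, dip direction 005°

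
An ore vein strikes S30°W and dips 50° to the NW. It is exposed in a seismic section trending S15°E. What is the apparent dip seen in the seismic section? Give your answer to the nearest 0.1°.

The strike is S30°W and the section trends S15°E; the acute angle between them is β = 45°.
tan α = tan 50° × sin 45° = 1.1918 × 0.7071 = 0.8427
apparent dip = arctan 0.8427 = 40.12°

40.1°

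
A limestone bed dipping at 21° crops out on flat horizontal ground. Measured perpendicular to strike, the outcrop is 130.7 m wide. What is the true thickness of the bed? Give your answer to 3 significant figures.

46.8 m

True thickness t = w · sin(dip) = 130.7 × sin 21°
t = 130.7 × 0.3584 = 46.839 m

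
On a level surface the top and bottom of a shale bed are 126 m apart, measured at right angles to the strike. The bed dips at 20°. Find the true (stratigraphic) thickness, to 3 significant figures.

True thickness t = w · sin(dip) = 126 × sin 20°
t = 126 × 0.3420 = 43.095 m

43.1 m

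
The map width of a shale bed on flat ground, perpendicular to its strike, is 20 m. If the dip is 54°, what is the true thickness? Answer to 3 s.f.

16.2 m

True thickness t = w · sin(dip) = 20 × sin 54°
t = 20 × 0.8090 = 16.180 m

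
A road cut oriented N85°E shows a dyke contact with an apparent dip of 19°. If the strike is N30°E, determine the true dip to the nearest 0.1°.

β = acute angle between strike N30°E and section N85°E = 55°.
tan δ = tan α / sin β = tan 19° / sin 55° = 0.3443 / 0.8192 = 0.4203
true dip = arctan 0.4203 = 22.80°

22.8°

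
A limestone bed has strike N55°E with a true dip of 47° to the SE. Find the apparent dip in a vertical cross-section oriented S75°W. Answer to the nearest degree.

20°

Angle between strike (N55°E) and section (S75°W): β = 20°.
tan(apparent dip) = tan 47° · sin 20° = 0.3668
α = arctan(0.3668) = 20.14°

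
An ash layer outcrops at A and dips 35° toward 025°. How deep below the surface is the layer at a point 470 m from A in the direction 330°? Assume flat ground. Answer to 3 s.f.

189 m

The hole lies 55° from the dip direction, so the down-dip offset is 470 × cos 55° = 269.58 m.
Depth = down-dip offset × tan(dip) = 269.58 × tan 35° = 269.58 × 0.7002
Depth = 188.76 m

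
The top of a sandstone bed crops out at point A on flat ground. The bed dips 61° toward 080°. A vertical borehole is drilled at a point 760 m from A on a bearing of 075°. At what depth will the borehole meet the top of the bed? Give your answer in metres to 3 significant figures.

1370 m

The hole lies 5° from the dip direction, so the down-dip offset is 760 × cos 5° = 757.11 m.
Depth = down-dip offset × tan(dip) = 757.11 × tan 61° = 757.11 × 1.8040
Depth = 1365.86 m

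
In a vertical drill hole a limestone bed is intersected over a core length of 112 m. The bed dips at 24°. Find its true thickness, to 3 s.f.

102 m

True thickness t = h · cos(dip) = 112 × cos 24°
t = 112 × 0.9135 = 102.317 m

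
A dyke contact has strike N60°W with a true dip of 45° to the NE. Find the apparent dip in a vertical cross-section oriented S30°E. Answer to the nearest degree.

The section lies 30° from the strike.
tan(apparent dip) = tan 45° · sin 30° = 0.5000
α = arctan(0.5000) = 26.57°

27°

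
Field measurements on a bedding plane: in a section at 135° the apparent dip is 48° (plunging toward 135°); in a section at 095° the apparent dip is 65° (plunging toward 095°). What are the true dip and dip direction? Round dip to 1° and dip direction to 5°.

true dip 66°, dip direction 075°

Each apparent-dip line lies in the plane. As unit vectors (x east, y north, z up), v₁ plunges 48°→135° and v₂ plunges 65°→095°.
n = v₁ × v₂ = (0.401, 0.116, 0.182) (taken with n_z > 0).
Dip δ = arctan(|n_h|/n_z) = arctan(0.418/0.182) = 66.5°.
Dip direction = azimuth of (n_x, n_y) = atan2(0.401, 0.116) = 74°.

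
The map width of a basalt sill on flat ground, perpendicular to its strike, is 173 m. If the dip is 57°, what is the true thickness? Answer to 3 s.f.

True thickness t = w · sin(dip) = 173 × sin 57°
t = 173 × 0.8387 = 145.090 m

145 m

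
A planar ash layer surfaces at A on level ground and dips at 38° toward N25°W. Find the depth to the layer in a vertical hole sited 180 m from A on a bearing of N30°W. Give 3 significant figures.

140 m

The hole lies 5° from the dip direction, so the down-dip offset is 180 × cos 5° = 179.32 m.
Depth = down-dip offset × tan(dip) = 179.32 × tan 38° = 179.32 × 0.7813
Depth = 140.10 m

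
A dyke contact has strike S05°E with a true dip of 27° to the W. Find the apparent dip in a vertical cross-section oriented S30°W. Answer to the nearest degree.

The strike is S05°E and the section trends S30°W; the acute angle between them is β = 35°.
tan α = tan 27° × sin 35° = 0.5095 × 0.5736 = 0.2923
apparent dip = arctan 0.2923 = 16.29°

16°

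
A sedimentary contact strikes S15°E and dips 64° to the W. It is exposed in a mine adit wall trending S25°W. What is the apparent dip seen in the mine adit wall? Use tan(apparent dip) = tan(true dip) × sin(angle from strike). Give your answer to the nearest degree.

53°

The section lies 40° from the strike.
tan α = tan 64° × sin 40° = 2.0503 × 0.6428 = 1.3179
α = arctan(1.3179) = 52.81°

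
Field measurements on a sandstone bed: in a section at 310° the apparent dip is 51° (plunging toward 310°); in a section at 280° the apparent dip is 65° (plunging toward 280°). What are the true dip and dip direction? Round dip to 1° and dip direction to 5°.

true dip 68°, dip direction 250°

The two traces are lines in the plane: v₁ = (sin 310°·cos 51°, cos 310°·cos 51°, −sin 51°), v₂ = (sin 280°·cos 65°, cos 280°·cos 65°, −sin 65°).
The plane normal is n = v₁ × v₂ ∝ (-0.310, -0.113, 0.133).
tan δ = √(n_x²+n_y²)/n_z = 0.330/0.133, so δ = 68.0°.
Dip direction = atan2(-0.310, -0.113) = 250° (azimuth of n's horizontal projection).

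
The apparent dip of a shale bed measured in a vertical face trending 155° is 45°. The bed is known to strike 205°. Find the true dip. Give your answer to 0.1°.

β = acute angle between strike 205° and section 155° = 50°.
tan(true dip) = tan 45° / sin 50° = 1.3054
δ = arctan(1.3054) = 52.55°

52.5°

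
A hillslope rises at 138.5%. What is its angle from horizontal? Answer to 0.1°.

54.2°

tan θ = 138.5/100 = 1.3850
θ = arctan(1.3850) = 54.17°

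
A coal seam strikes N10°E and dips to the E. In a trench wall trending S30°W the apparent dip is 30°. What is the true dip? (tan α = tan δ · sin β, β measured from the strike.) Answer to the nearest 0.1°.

59.4°

The section is 20° from the strike.
tan(true dip) = tan 30° / sin 20° = 1.6881
true dip = arctan 1.6881 = 59.36°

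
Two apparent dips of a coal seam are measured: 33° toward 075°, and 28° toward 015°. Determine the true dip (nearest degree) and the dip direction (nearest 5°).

true dip 35°, dip direction 055°

Represent each trace as a vector plunging at its apparent dip toward its trend (east-north-up frame): v₁ = (0.810, 0.217, -0.545), v₂ = (0.229, 0.853, -0.469).
Cross product v₁ × v₂ gives the pole to the plane: n ∝ (0.363, 0.256, 0.641).
True dip = arccos(n_z / |n|) = arccos(0.8223) = 34.7°.
The horizontal component of n points toward azimuth atan2(n_x, n_y) = 55°, the dip direction.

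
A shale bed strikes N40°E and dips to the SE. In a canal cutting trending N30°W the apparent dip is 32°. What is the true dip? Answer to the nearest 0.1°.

33.6°

The section is 70° from the strike.
tan δ = tan α / sin β = tan 32° / sin 70° = 0.6249 / 0.9397 = 0.6650
δ = arctan(0.6650) = 33.62°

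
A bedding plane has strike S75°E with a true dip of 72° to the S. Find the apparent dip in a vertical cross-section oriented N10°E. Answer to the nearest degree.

72°

The section lies 85° from the strike.
tan α = tan 72° × sin 85° = 3.0777 × 0.9962 = 3.0660
α = arctan(3.0660) = 71.94°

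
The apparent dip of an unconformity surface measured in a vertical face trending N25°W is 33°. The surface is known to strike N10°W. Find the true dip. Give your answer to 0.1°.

β = acute angle between strike N10°W and section N25°W = 15°.
tan δ = tan α / sin β = tan 33° / sin 15° = 0.6494 / 0.2588 = 2.5091
δ = arctan(2.5091) = 68.27°

68.3°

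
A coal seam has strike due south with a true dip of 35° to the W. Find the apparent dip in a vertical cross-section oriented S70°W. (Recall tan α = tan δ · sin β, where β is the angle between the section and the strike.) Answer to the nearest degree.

The section lies 70° from the strike.
tan α = tan 35° × sin 70° = 0.7002 × 0.9397 = 0.6580
α = arctan(0.6580) = 33.34°

33°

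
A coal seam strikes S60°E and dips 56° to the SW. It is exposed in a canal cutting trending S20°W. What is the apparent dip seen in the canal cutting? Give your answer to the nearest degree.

The strike is S60°E and the section trends S20°W; the acute angle between them is β = 80°.
tan α = tan 56° × sin 80° = 1.4826 × 0.9848 = 1.4600
α = arctan(1.4600) = 55.59°

56°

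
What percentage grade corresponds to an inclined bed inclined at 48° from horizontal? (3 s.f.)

grade % = 100 × tan 48° = 100 × 1.1106

111%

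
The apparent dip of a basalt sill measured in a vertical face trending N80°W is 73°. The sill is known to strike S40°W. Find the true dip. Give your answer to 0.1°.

β = acute angle between strike S40°W and section N80°W = 60°.
tan(true dip) = tan 73° / sin 60° = 3.7769
true dip = arctan 3.7769 = 75.17°

75.2°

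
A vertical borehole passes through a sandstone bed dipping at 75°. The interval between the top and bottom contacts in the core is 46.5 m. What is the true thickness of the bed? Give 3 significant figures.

True thickness t = h · cos(dip) = 46.5 × cos 75°
t = 46.5 × 0.2588 = 12.035 m

12.0 m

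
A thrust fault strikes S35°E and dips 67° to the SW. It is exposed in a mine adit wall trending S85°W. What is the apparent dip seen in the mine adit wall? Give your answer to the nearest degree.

The strike is S35°E and the section trends S85°W; the acute angle between them is β = 60°.
tan α = tan 67° × sin 60° = 2.3559 × 0.8660 = 2.0402
apparent dip = arctan 2.0402 = 63.89°

64°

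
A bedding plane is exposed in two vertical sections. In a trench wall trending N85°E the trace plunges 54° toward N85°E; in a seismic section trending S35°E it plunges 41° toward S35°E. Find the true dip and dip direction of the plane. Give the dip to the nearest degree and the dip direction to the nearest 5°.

true dip 54°, dip direction 095°

The two traces are lines in the plane: v₁ = (sin 85°·cos 54°, cos 85°·cos 54°, −sin 54°), v₂ = (sin 145°·cos 41°, cos 145°·cos 41°, −sin 41°).
The plane normal is n = v₁ × v₂ ∝ (0.534, -0.034, 0.384).
True dip = arccos(n_z / |n|) = arccos(0.5834) = 54.3°.
Dip direction = atan2(0.534, -0.034) = 94° (azimuth of n's horizontal projection).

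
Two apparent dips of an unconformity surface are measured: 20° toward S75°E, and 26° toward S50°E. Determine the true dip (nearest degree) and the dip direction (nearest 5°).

true dip 28°, dip direction 150°

Each apparent-dip line lies in the plane. As unit vectors (x east, y north, z up), v₁ plunges 20°→S75°E and v₂ plunges 26°→S50°E.
n = v₁ × v₂ = (0.091, -0.162, 0.357) (taken with n_z > 0).
Dip δ = arctan(|n_h|/n_z) = arctan(0.186/0.357) = 27.5°.
Dip direction = azimuth of (n_x, n_y) = atan2(0.091, -0.162) = 151°.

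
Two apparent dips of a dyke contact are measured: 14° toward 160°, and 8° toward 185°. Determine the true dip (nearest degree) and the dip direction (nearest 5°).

The two traces are lines in the plane: v₁ = (sin 160°·cos 14°, cos 160°·cos 14°, −sin 14°), v₂ = (sin 185°·cos 8°, cos 185°·cos 8°, −sin 8°).
n = v₁ × v₂ = (0.112, -0.067, 0.406) (taken with n_z > 0).
Dip δ = arctan(|n_h|/n_z) = arctan(0.130/0.406) = 17.8°.
The horizontal component of n points toward azimuth atan2(n_x, n_y) = 121°, the dip direction.

true dip 18°, dip direction 120°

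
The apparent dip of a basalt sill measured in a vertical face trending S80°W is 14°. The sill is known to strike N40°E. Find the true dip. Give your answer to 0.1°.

21.2°

The section is 40° from the strike.
tan δ = tan α / sin β = tan 14° / sin 40° = 0.2493 / 0.6428 = 0.3879
true dip = arctan 0.3879 = 21.20°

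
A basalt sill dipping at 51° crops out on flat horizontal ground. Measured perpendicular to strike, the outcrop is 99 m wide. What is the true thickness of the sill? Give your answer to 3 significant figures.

76.9 m

True thickness t = w · sin(dip) = 99 × sin 51°
t = 99 × 0.7771 = 76.937 m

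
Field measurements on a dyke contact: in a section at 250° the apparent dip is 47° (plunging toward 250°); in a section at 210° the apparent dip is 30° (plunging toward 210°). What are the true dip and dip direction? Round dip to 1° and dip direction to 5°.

Each apparent-dip line lies in the plane. As unit vectors (x east, y north, z up), v₁ plunges 47°→250° and v₂ plunges 30°→210°.
n = v₁ × v₂ = (-0.432, -0.004, 0.380) (taken with n_z > 0).
Dip δ = arctan(|n_h|/n_z) = arctan(0.432/0.380) = 48.7°.
Dip direction = atan2(-0.432, -0.004) = 270° (azimuth of n's horizontal projection).

true dip 49°, dip direction 270°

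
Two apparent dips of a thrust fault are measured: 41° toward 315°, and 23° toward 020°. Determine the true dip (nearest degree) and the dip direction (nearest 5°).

true dip 41°, dip direction 320°

Each apparent-dip line lies in the plane. As unit vectors (x east, y north, z up), v₁ plunges 41°→315° and v₂ plunges 23°→020°.
The plane normal is n = v₁ × v₂ ∝ (-0.359, 0.415, 0.630).
True dip = arccos(n_z / |n|) = arccos(0.7539) = 41.1°.
The horizontal component of n points toward azimuth atan2(n_x, n_y) = 319°, the dip direction.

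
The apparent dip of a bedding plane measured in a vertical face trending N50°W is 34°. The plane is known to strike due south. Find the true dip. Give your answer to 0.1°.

41.4°

The section is 50° from the strike.
tan δ = tan α / sin β = tan 34° / sin 50° = 0.6745 / 0.7660 = 0.8805
true dip = arctan 0.8805 = 41.36°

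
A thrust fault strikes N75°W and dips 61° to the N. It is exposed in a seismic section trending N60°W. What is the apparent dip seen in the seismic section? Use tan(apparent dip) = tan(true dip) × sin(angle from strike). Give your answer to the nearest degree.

25°

Angle between strike (N75°W) and section (N60°W): β = 15°.
tan(apparent dip) = tan 61° · sin 15° = 0.4669
apparent dip = arctan 0.4669 = 25.03°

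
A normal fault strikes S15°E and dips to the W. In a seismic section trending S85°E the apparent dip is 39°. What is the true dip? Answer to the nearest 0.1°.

The section is 70° from the strike.
tan(true dip) = tan 39° / sin 70° = 0.8618
δ = arctan(0.8618) = 40.75°

40.8°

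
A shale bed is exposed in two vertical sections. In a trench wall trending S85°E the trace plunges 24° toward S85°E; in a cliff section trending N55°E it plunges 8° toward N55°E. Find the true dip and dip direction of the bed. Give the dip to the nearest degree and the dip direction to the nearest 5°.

true dip 29°, dip direction 130°

Each apparent-dip line lies in the plane. As unit vectors (x east, y north, z up), v₁ plunges 24°→S85°E and v₂ plunges 8°→N55°E.
n = v₁ × v₂ = (0.242, -0.203, 0.582) (taken with n_z > 0).
tan δ = √(n_x²+n_y²)/n_z = 0.316/0.582, so δ = 28.5°.
Dip direction = atan2(0.242, -0.203) = 130° (azimuth of n's horizontal projection).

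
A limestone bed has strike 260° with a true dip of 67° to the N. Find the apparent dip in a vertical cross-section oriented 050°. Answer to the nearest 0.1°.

49.7°

The section lies 30° from the strike.
tan(apparent dip) = tan 67° · sin 30° = 1.1779
apparent dip = arctan 1.1779 = 49.67°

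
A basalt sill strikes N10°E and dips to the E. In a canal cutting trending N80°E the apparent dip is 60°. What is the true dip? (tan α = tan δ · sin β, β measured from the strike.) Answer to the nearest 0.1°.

β = acute angle between strike N10°E and section N80°E = 70°.
tan(true dip) = tan 60° / sin 70° = 1.8432
true dip = arctan 1.8432 = 61.52°

61.5°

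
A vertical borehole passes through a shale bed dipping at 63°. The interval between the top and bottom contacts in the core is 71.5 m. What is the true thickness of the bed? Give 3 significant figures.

32.5 m

True thickness t = h · cos(dip) = 71.5 × cos 63°
t = 71.5 × 0.4540 = 32.460 m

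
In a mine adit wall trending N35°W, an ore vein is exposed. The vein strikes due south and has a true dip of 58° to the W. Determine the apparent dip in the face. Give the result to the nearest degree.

The strike is due south and the section trends N35°W; the acute angle between them is β = 35°.
tan α = tan 58° × sin 35° = 1.6003 × 0.5736 = 0.9179
apparent dip = arctan 0.9179 = 42.55°

43°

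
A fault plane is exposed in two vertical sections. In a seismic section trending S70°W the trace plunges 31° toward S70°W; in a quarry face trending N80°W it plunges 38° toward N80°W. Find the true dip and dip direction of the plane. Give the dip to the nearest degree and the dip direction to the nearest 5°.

Represent each trace as a vector plunging at its apparent dip toward its trend (east-north-up frame): v₁ = (-0.805, -0.293, -0.515), v₂ = (-0.776, 0.137, -0.616).
n = v₁ × v₂ = (-0.251, 0.096, 0.338) (taken with n_z > 0).
True dip = arccos(n_z / |n|) = arccos(0.7825) = 38.5°.
The horizontal component of n points toward azimuth atan2(n_x, n_y) = 291°, the dip direction.

true dip 39°, dip direction 290°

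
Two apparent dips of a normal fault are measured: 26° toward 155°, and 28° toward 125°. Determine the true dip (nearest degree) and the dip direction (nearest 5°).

The two traces are lines in the plane: v₁ = (sin 155°·cos 26°, cos 155°·cos 26°, −sin 26°), v₂ = (sin 125°·cos 28°, cos 125°·cos 28°, −sin 28°).
Cross product v₁ × v₂ gives the pole to the plane: n ∝ (0.160, -0.139, 0.397).
Dip δ = arctan(|n_h|/n_z) = arctan(0.212/0.397) = 28.1°.
The horizontal component of n points toward azimuth atan2(n_x, n_y) = 131°, the dip direction.

true dip 28°, dip direction 130°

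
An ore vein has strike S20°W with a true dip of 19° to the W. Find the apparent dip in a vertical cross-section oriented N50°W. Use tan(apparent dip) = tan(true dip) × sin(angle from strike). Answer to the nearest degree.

The strike is S20°W and the section trends N50°W; the acute angle between them is β = 70°.
tan α = tan 19° × sin 70° = 0.3443 × 0.9397 = 0.3236
apparent dip = arctan 0.3236 = 17.93°

18°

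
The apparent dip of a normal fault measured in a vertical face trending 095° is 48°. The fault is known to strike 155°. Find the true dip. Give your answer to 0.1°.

52.1°

The section is 60° from the strike.
tan(true dip) = tan 48° / sin 60° = 1.2824
true dip = arctan 1.2824 = 52.05°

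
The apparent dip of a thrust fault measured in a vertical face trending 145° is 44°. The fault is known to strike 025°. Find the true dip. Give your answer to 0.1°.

β = acute angle between strike 025° and section 145° = 60°.
tan δ = tan α / sin β = tan 44° / sin 60° = 0.9657 / 0.8660 = 1.1151
δ = arctan(1.1151) = 48.11°

48.1°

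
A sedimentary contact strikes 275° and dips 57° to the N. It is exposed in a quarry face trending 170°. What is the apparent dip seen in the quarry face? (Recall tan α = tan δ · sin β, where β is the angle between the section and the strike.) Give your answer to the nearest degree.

56°

The section lies 75° from the strike.
tan α = tan 57° × sin 75° = 1.5399 × 0.9659 = 1.4874
α = arctan(1.4874) = 56.09°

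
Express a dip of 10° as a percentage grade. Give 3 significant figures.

17.6%

grade % = 100 × tan 10° = 100 × 0.1763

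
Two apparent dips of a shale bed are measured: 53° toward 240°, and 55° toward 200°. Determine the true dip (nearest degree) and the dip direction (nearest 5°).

Each apparent-dip line lies in the plane. As unit vectors (x east, y north, z up), v₁ plunges 53°→240° and v₂ plunges 55°→200°.
Cross product v₁ × v₂ gives the pole to the plane: n ∝ (-0.184, -0.270, 0.222).
Dip δ = arctan(|n_h|/n_z) = arctan(0.327/0.222) = 55.8°.
Dip direction = atan2(-0.184, -0.270) = 214° (azimuth of n's horizontal projection).

true dip 56°, dip direction 215°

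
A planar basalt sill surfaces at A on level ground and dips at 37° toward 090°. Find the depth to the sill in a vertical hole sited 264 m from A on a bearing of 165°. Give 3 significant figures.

51.5 m

The hole lies 75° from the dip direction, so the down-dip offset is 264 × cos 75° = 68.33 m.
Depth = down-dip offset × tan(dip) = 68.33 × tan 37° = 68.33 × 0.7536
Depth = 51.49 m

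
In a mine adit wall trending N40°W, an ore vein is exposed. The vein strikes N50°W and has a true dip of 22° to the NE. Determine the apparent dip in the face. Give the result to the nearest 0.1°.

The section lies 10° from the strike.
tan(apparent dip) = tan 22° · sin 10° = 0.0702
α = arctan(0.0702) = 4.01°

4.0°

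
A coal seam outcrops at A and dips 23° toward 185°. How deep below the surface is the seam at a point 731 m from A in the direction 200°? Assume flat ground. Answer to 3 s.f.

The hole lies 15° from the dip direction, so the down-dip offset is 731 × cos 15° = 706.09 m.
Depth = down-dip offset × tan(dip) = 706.09 × tan 23° = 706.09 × 0.4245
Depth = 299.72 m

300 m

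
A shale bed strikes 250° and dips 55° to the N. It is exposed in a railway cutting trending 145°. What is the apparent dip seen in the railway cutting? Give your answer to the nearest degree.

54°

Angle between strike (250°) and section (145°): β = 75°.
tan(apparent dip) = tan 55° · sin 75° = 1.3795
apparent dip = arctan 1.3795 = 54.06°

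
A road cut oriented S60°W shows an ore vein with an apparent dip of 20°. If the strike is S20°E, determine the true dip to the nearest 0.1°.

The section is 80° from the strike.
tan δ = tan α / sin β = tan 20° / sin 80° = 0.3640 / 0.9848 = 0.3696
δ = arctan(0.3696) = 20.28°

20.3°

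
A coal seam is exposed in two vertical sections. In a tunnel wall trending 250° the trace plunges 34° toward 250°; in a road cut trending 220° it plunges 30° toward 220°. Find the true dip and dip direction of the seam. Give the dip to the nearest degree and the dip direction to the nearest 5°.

Each apparent-dip line lies in the plane. As unit vectors (x east, y north, z up), v₁ plunges 34°→250° and v₂ plunges 30°→220°.
n = v₁ × v₂ = (-0.229, -0.078, 0.359) (taken with n_z > 0).
tan δ = √(n_x²+n_y²)/n_z = 0.242/0.359, so δ = 34.0°.
Dip direction = azimuth of (n_x, n_y) = atan2(-0.229, -0.078) = 251°.

true dip 34°, dip direction 250°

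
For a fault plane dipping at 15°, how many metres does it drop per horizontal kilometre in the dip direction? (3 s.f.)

268 m

drop per km = 1000 × tan 15° = 1000 × 0.2679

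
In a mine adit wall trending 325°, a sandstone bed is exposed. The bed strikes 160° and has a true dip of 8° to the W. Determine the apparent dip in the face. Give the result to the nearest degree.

2°

Angle between strike (160°) and section (325°): β = 15°.
tan α = tan 8° × sin 15° = 0.1405 × 0.2588 = 0.0364
apparent dip = arctan 0.0364 = 2.08°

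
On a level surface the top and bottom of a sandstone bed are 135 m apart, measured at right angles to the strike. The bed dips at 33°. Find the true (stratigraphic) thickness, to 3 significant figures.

73.5 m

True thickness t = w · sin(dip) = 135 × sin 33°
t = 135 × 0.5446 = 73.526 m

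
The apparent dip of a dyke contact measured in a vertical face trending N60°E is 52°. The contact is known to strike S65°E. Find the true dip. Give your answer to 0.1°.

β = acute angle between strike S65°E and section N60°E = 55°.
tan δ = tan α / sin β = tan 52° / sin 55° = 1.2799 / 0.8192 = 1.5625
true dip = arctan 1.5625 = 57.38°

57.4°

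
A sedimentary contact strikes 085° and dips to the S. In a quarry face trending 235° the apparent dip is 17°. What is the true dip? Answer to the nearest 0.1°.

31.4°

The section is 30° from the strike.
tan(true dip) = tan 17° / sin 30° = 0.6115
δ = arctan(0.6115) = 31.44°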